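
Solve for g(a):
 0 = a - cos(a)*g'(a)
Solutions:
 g(a) = C1 + Integral(a/cos(a), a)


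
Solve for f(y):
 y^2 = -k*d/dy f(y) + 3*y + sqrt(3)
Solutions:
 f(y) = C1 - y^3/(3*k) + 3*y^2/(2*k) + sqrt(3)*y/k


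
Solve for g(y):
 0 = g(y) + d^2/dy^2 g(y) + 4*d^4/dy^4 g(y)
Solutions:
 g(y) = (C1*sin(sqrt(2)*y*cos(atan(sqrt(15))/2)/2) + C2*cos(sqrt(2)*y*cos(atan(sqrt(15))/2)/2))*exp(-sqrt(2)*y*sin(atan(sqrt(15))/2)/2) + (C3*sin(sqrt(2)*y*cos(atan(sqrt(15))/2)/2) + C4*cos(sqrt(2)*y*cos(atan(sqrt(15))/2)/2))*exp(sqrt(2)*y*sin(atan(sqrt(15))/2)/2)


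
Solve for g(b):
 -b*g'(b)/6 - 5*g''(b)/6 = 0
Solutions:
 g(b) = C1 + C2*erf(sqrt(10)*b/10)


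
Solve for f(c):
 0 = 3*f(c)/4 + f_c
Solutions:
 f(c) = C1*exp(-3*c/4)


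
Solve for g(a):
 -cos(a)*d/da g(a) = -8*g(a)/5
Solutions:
 g(a) = C1*(sin(a) + 1)^(4/5)/(sin(a) - 1)^(4/5)


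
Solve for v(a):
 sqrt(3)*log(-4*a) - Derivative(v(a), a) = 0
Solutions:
 v(a) = C1 + sqrt(3)*a*log(-a) + sqrt(3)*a*(-1 + 2*log(2))


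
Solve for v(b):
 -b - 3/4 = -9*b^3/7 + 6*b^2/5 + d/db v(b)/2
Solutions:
 v(b) = C1 + 9*b^4/14 - 4*b^3/5 - b^2 - 3*b/2


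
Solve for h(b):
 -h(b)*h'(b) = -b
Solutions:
 h(b) = -sqrt(C1 + b^2)
 h(b) = sqrt(C1 + b^2)


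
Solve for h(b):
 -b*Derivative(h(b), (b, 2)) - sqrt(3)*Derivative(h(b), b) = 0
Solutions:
 h(b) = C1 + C2*b^(1 - sqrt(3))


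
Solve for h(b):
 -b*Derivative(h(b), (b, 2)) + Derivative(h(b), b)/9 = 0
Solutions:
 h(b) = C1 + C2*b^(10/9)


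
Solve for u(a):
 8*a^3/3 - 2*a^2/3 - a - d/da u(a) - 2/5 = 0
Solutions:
 u(a) = C1 + 2*a^4/3 - 2*a^3/9 - a^2/2 - 2*a/5


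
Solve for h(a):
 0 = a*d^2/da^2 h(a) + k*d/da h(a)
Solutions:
 h(a) = C1 + a^(1 - re(k))*(C2*sin(log(a)*Abs(im(k))) + C3*cos(log(a)*im(k)))


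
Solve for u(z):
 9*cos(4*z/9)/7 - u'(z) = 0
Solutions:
 u(z) = C1 + 81*sin(4*z/9)/28


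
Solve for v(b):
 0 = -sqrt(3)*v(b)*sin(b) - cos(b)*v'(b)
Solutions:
 v(b) = C1*cos(b)^(sqrt(3))


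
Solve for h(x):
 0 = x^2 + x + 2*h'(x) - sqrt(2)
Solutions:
 h(x) = C1 - x^3/6 - x^2/4 + sqrt(2)*x/2


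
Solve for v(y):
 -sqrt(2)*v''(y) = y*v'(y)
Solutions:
 v(y) = C1 + C2*erf(2^(1/4)*y/2)


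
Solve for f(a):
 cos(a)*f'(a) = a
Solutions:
 f(a) = C1 + Integral(a/cos(a), a)


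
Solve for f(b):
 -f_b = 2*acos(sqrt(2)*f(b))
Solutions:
 Integral(1/acos(sqrt(2)*_y), (_y, f(b))) = C1 - 2*b


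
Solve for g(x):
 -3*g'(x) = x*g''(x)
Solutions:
 g(x) = C1 + C2/x^2


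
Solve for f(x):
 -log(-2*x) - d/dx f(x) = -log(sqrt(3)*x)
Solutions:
 f(x) = C1 + x*(-log(2) + log(3)/2 - I*pi)


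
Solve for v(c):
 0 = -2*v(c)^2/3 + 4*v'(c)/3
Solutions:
 v(c) = -2/(C1 + c)


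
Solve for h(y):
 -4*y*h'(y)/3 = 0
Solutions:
 h(y) = C1


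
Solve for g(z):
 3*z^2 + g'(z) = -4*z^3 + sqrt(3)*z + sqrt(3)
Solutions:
 g(z) = C1 - z^4 - z^3 + sqrt(3)*z^2/2 + sqrt(3)*z


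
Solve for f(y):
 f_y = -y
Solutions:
 f(y) = C1 - y^2/2


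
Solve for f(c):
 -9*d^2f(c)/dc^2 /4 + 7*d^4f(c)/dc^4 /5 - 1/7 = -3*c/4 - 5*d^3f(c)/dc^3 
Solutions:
 f(c) = C1 + C2*c + C3*exp(c*(-25 + 2*sqrt(235))/14) + C4*exp(-c*(25 + 2*sqrt(235))/14) + c^3/18 + 64*c^2/189


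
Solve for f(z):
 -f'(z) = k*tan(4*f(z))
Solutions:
 f(z) = -asin(C1*exp(-4*k*z))/4 + pi/4
 f(z) = asin(C1*exp(-4*k*z))/4


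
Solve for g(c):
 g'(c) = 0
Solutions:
 g(c) = C1


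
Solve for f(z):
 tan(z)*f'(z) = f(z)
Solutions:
 f(z) = C1*sin(z)


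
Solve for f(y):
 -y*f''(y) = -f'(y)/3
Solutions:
 f(y) = C1 + C2*y^(4/3)


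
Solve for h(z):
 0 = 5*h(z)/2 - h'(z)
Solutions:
 h(z) = C1*exp(5*z/2)


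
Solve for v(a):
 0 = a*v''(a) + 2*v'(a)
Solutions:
 v(a) = C1 + C2/a


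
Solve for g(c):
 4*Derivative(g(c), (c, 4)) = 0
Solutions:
 g(c) = C1 + C2*c + C3*c^2 + C4*c^3


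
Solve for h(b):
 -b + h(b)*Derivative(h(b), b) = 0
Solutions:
 h(b) = -sqrt(C1 + b^2)
 h(b) = sqrt(C1 + b^2)


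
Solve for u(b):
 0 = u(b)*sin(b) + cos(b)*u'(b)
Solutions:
 u(b) = C1*cos(b)


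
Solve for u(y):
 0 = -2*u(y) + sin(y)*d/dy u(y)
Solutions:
 u(y) = C1*(cos(y) - 1)/(cos(y) + 1)


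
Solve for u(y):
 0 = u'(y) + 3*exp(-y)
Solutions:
 u(y) = C1 + 3*exp(-y)


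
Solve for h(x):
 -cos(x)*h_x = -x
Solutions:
 h(x) = C1 + Integral(x/cos(x), x)


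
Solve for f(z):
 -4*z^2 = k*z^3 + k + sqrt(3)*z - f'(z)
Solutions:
 f(z) = C1 + k*z^4/4 + k*z + 4*z^3/3 + sqrt(3)*z^2/2


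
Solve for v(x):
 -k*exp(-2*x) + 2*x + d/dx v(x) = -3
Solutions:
 v(x) = C1 - k*exp(-2*x)/2 - x^2 - 3*x


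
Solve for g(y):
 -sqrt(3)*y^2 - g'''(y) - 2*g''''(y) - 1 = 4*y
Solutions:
 g(y) = C1 + C2*y + C3*y^2 + C4*exp(-y/2) - sqrt(3)*y^5/60 + y^4*(-1 + sqrt(3))/6 + y^3*(7 - 8*sqrt(3))/6


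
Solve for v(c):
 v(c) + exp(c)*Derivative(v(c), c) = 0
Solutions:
 v(c) = C1*exp(exp(-c))


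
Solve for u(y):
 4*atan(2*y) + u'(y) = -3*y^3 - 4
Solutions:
 u(y) = C1 - 3*y^4/4 - 4*y*atan(2*y) - 4*y + log(4*y^2 + 1)


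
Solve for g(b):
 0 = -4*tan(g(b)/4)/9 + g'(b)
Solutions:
 g(b) = -4*asin(C1*exp(b/9)) + 4*pi
 g(b) = 4*asin(C1*exp(b/9))


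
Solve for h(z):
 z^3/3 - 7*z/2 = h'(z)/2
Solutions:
 h(z) = C1 + z^4/6 - 7*z^2/2


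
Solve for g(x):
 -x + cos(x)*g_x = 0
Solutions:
 g(x) = C1 + Integral(x/cos(x), x)


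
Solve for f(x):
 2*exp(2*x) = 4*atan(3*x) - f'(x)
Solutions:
 f(x) = C1 + 4*x*atan(3*x) - exp(2*x) - 2*log(9*x^2 + 1)/3


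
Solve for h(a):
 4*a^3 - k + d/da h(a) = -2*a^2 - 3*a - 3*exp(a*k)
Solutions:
 h(a) = C1 - a^4 - 2*a^3/3 - 3*a^2/2 + a*k - 3*exp(a*k)/k


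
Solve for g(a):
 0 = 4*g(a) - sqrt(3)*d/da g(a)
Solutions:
 g(a) = C1*exp(4*sqrt(3)*a/3)


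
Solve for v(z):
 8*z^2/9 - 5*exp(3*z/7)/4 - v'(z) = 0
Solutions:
 v(z) = C1 + 8*z^3/27 - 35*exp(3*z/7)/12


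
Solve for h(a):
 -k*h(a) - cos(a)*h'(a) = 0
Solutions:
 h(a) = C1*exp(k*(log(sin(a) - 1) - log(sin(a) + 1))/2)


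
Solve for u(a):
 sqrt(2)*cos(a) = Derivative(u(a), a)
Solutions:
 u(a) = C1 + sqrt(2)*sin(a)


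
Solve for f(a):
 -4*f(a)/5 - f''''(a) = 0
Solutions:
 f(a) = (C1*sin(5^(3/4)*a/5) + C2*cos(5^(3/4)*a/5))*exp(-5^(3/4)*a/5) + (C3*sin(5^(3/4)*a/5) + C4*cos(5^(3/4)*a/5))*exp(5^(3/4)*a/5)


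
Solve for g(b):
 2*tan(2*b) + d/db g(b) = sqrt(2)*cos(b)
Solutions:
 g(b) = C1 + log(cos(2*b)) + sqrt(2)*sin(b)


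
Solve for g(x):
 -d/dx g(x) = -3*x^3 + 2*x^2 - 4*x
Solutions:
 g(x) = C1 + 3*x^4/4 - 2*x^3/3 + 2*x^2


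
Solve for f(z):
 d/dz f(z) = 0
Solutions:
 f(z) = C1


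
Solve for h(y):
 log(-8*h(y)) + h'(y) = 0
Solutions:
 Integral(1/(log(-_y) + 3*log(2)), (_y, h(y))) = C1 - y


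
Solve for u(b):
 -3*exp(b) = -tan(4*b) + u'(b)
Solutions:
 u(b) = C1 - 3*exp(b) - log(cos(4*b))/4


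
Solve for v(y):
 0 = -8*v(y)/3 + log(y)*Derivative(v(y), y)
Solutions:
 v(y) = C1*exp(8*li(y)/3)


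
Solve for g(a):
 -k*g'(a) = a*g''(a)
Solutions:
 g(a) = C1 + a^(1 - re(k))*(C2*sin(log(a)*Abs(im(k))) + C3*cos(log(a)*im(k)))


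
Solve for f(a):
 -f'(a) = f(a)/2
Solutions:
 f(a) = C1*exp(-a/2)


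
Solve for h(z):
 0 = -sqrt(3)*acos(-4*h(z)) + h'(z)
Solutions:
 Integral(1/acos(-4*_y), (_y, h(z))) = C1 + sqrt(3)*z


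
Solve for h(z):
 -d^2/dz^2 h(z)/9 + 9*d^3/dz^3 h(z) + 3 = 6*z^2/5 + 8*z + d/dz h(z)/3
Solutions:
 h(z) = C1 + C2*exp(z*(1 - sqrt(973))/162) + C3*exp(z*(1 + sqrt(973))/162) - 6*z^3/5 - 54*z^2/5 - 891*z/5


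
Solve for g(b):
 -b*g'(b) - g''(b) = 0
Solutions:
 g(b) = C1 + C2*erf(sqrt(2)*b/2)


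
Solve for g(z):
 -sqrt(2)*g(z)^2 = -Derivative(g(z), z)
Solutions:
 g(z) = -1/(C1 + sqrt(2)*z)


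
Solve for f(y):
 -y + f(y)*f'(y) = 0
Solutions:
 f(y) = -sqrt(C1 + y^2)
 f(y) = sqrt(C1 + y^2)


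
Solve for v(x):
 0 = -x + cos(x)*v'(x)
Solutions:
 v(x) = C1 + Integral(x/cos(x), x)


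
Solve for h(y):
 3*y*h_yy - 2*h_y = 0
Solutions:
 h(y) = C1 + C2*y^(5/3)


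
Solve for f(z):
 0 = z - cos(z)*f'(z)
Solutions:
 f(z) = C1 + Integral(z/cos(z), z)


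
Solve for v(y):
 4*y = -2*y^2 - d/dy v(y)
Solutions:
 v(y) = C1 - 2*y^3/3 - 2*y^2


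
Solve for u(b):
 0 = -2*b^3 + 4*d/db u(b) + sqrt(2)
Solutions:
 u(b) = C1 + b^4/8 - sqrt(2)*b/4


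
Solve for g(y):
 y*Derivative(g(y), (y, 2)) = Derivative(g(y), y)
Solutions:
 g(y) = C1 + C2*y^2


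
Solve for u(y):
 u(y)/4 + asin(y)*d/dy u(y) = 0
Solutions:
 u(y) = C1*exp(-Integral(1/asin(y), y)/4)


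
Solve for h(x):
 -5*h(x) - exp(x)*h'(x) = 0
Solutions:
 h(x) = C1*exp(5*exp(-x))


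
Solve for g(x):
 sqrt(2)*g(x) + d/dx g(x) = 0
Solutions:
 g(x) = C1*exp(-sqrt(2)*x)


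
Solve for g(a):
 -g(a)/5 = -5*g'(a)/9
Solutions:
 g(a) = C1*exp(9*a/25)


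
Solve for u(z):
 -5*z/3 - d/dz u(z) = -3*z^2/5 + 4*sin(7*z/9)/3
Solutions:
 u(z) = C1 + z^3/5 - 5*z^2/6 + 12*cos(7*z/9)/7


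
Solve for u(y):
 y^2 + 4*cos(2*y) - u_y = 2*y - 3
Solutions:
 u(y) = C1 + y^3/3 - y^2 + 3*y + 2*sin(2*y)


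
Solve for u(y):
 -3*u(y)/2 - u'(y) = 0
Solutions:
 u(y) = C1*exp(-3*y/2)


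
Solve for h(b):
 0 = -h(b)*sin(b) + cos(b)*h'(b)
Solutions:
 h(b) = C1/cos(b)


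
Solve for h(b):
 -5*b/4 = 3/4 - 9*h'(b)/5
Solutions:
 h(b) = C1 + 25*b^2/72 + 5*b/12


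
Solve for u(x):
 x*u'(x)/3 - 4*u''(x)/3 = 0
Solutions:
 u(x) = C1 + C2*erfi(sqrt(2)*x/4)


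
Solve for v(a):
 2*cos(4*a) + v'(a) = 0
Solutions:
 v(a) = C1 - sin(4*a)/2


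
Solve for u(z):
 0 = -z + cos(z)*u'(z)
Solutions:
 u(z) = C1 + Integral(z/cos(z), z)


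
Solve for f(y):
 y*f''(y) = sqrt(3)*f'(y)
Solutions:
 f(y) = C1 + C2*y^(1 + sqrt(3))


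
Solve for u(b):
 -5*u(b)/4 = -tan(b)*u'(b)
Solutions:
 u(b) = C1*sin(b)^(5/4)


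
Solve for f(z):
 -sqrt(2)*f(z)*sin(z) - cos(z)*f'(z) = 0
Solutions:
 f(z) = C1*cos(z)^(sqrt(2))


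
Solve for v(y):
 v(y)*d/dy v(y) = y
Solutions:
 v(y) = -sqrt(C1 + y^2)
 v(y) = sqrt(C1 + y^2)


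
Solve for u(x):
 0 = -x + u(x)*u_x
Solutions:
 u(x) = -sqrt(C1 + x^2)
 u(x) = sqrt(C1 + x^2)


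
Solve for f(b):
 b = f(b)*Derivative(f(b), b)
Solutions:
 f(b) = -sqrt(C1 + b^2)
 f(b) = sqrt(C1 + b^2)


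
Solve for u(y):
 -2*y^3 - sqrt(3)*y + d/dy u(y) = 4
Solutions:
 u(y) = C1 + y^4/2 + sqrt(3)*y^2/2 + 4*y


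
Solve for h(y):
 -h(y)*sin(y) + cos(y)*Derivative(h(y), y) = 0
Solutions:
 h(y) = C1/cos(y)


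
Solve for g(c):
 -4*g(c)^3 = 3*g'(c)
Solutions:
 g(c) = -sqrt(6)*sqrt(-1/(C1 - 4*c))/2
 g(c) = sqrt(6)*sqrt(-1/(C1 - 4*c))/2


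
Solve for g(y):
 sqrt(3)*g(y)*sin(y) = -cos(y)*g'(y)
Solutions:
 g(y) = C1*cos(y)^(sqrt(3))


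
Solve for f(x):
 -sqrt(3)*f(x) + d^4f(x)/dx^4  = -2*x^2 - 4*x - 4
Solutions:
 f(x) = C1*exp(-3^(1/8)*x) + C2*exp(3^(1/8)*x) + C3*sin(3^(1/8)*x) + C4*cos(3^(1/8)*x) + 2*sqrt(3)*x^2/3 + 4*sqrt(3)*x/3 + 4*sqrt(3)/3


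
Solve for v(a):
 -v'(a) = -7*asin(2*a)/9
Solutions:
 v(a) = C1 + 7*a*asin(2*a)/9 + 7*sqrt(1 - 4*a^2)/18


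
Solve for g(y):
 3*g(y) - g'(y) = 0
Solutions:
 g(y) = C1*exp(3*y)


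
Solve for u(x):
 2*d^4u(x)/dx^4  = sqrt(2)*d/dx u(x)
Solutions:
 u(x) = C1 + C4*exp(2^(5/6)*x/2) + (C2*sin(2^(5/6)*sqrt(3)*x/4) + C3*cos(2^(5/6)*sqrt(3)*x/4))*exp(-2^(5/6)*x/4)


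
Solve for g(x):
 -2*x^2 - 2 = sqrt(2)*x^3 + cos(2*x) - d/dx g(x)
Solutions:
 g(x) = C1 + sqrt(2)*x^4/4 + 2*x^3/3 + 2*x + sin(2*x)/2


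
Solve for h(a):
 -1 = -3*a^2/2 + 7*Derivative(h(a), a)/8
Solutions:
 h(a) = C1 + 4*a^3/7 - 8*a/7


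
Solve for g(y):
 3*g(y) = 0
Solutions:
 g(y) = 0


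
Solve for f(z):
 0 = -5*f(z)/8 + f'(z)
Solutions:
 f(z) = C1*exp(5*z/8)


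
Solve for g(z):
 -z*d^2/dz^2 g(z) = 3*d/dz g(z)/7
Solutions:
 g(z) = C1 + C2*z^(4/7)


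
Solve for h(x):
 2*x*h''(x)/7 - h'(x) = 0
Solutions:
 h(x) = C1 + C2*x^(9/2)


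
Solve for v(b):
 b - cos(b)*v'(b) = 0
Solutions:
 v(b) = C1 + Integral(b/cos(b), b)


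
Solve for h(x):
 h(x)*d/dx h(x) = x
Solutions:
 h(x) = -sqrt(C1 + x^2)
 h(x) = sqrt(C1 + x^2)


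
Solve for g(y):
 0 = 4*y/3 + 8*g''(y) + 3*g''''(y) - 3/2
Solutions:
 g(y) = C1 + C2*y + C3*sin(2*sqrt(6)*y/3) + C4*cos(2*sqrt(6)*y/3) - y^3/36 + 3*y^2/32


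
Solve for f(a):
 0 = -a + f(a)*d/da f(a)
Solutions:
 f(a) = -sqrt(C1 + a^2)
 f(a) = sqrt(C1 + a^2)


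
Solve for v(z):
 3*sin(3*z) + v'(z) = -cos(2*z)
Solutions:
 v(z) = C1 - sin(2*z)/2 + cos(3*z)


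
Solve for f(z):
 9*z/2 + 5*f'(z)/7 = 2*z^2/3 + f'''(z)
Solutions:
 f(z) = C1 + C2*exp(-sqrt(35)*z/7) + C3*exp(sqrt(35)*z/7) + 14*z^3/45 - 63*z^2/20 + 196*z/75


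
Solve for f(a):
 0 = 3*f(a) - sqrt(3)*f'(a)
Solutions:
 f(a) = C1*exp(sqrt(3)*a)


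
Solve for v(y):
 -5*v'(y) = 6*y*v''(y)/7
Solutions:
 v(y) = C1 + C2/y^(29/6)


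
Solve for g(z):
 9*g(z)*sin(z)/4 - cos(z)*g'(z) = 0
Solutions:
 g(z) = C1/cos(z)^(9/4)


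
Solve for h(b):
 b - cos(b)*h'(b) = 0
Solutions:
 h(b) = C1 + Integral(b/cos(b), b)


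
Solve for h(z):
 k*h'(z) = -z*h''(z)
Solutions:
 h(z) = C1 + z^(1 - re(k))*(C2*sin(log(z)*Abs(im(k))) + C3*cos(log(z)*im(k)))


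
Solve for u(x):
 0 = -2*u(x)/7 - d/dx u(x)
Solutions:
 u(x) = C1*exp(-2*x/7)


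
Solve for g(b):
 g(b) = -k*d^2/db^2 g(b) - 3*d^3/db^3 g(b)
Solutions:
 g(b) = C1*exp(-b*(2*2^(1/3)*k^2/(2*k^3 + sqrt(-4*k^6 + (2*k^3 + 243)^2) + 243)^(1/3) + 2*k + 2^(2/3)*(2*k^3 + sqrt(-4*k^6 + (2*k^3 + 243)^2) + 243)^(1/3))/18) + C2*exp(b*(-8*2^(1/3)*k^2/((-1 + sqrt(3)*I)*(2*k^3 + sqrt(-4*k^6 + (2*k^3 + 243)^2) + 243)^(1/3)) - 4*k + 2^(2/3)*(2*k^3 + sqrt(-4*k^6 + (2*k^3 + 243)^2) + 243)^(1/3) - 2^(2/3)*sqrt(3)*I*(2*k^3 + sqrt(-4*k^6 + (2*k^3 + 243)^2) + 243)^(1/3))/36) + C3*exp(b*(8*2^(1/3)*k^2/((1 + sqrt(3)*I)*(2*k^3 + sqrt(-4*k^6 + (2*k^3 + 243)^2) + 243)^(1/3)) - 4*k + 2^(2/3)*(2*k^3 + sqrt(-4*k^6 + (2*k^3 + 243)^2) + 243)^(1/3) + 2^(2/3)*sqrt(3)*I*(2*k^3 + sqrt(-4*k^6 + (2*k^3 + 243)^2) + 243)^(1/3))/36)


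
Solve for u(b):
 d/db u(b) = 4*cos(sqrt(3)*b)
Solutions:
 u(b) = C1 + 4*sqrt(3)*sin(sqrt(3)*b)/3


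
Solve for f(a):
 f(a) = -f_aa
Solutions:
 f(a) = C1*sin(a) + C2*cos(a)


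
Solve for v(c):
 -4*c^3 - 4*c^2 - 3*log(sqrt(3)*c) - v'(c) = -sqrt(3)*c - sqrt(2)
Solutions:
 v(c) = C1 - c^4 - 4*c^3/3 + sqrt(3)*c^2/2 - 3*c*log(c) - 3*c*log(3)/2 + sqrt(2)*c + 3*c


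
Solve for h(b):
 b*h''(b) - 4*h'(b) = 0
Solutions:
 h(b) = C1 + C2*b^5


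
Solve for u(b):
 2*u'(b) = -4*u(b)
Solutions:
 u(b) = C1*exp(-2*b)


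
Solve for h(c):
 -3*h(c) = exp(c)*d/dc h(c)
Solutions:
 h(c) = C1*exp(3*exp(-c))


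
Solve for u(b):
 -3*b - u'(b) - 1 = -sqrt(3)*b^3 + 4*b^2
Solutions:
 u(b) = C1 + sqrt(3)*b^4/4 - 4*b^3/3 - 3*b^2/2 - b


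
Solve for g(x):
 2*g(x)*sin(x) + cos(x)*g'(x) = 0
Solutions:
 g(x) = C1*cos(x)^2


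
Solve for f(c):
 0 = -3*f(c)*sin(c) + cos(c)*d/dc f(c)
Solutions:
 f(c) = C1/cos(c)^3


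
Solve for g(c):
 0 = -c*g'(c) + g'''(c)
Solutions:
 g(c) = C1 + Integral(C2*airyai(c) + C3*airybi(c), c)


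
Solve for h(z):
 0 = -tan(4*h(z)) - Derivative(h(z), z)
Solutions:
 h(z) = -asin(C1*exp(-4*z))/4 + pi/4
 h(z) = asin(C1*exp(-4*z))/4


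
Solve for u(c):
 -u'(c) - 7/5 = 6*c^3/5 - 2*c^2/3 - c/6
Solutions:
 u(c) = C1 - 3*c^4/10 + 2*c^3/9 + c^2/12 - 7*c/5


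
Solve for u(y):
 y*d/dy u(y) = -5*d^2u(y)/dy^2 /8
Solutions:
 u(y) = C1 + C2*erf(2*sqrt(5)*y/5)


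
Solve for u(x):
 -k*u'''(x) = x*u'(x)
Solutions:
 u(x) = C1 + Integral(C2*airyai(x*(-1/k)^(1/3)) + C3*airybi(x*(-1/k)^(1/3)), x)


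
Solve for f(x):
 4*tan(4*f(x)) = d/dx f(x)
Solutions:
 f(x) = -asin(C1*exp(16*x))/4 + pi/4
 f(x) = asin(C1*exp(16*x))/4


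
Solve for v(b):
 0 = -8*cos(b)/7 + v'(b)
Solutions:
 v(b) = C1 + 8*sin(b)/7


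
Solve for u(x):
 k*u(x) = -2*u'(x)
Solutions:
 u(x) = C1*exp(-k*x/2)


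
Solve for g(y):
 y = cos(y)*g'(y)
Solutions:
 g(y) = C1 + Integral(y/cos(y), y)


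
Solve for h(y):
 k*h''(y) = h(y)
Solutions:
 h(y) = C1*exp(-y*sqrt(1/k)) + C2*exp(y*sqrt(1/k))


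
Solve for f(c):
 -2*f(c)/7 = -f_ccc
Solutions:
 f(c) = C3*exp(2^(1/3)*7^(2/3)*c/7) + (C1*sin(2^(1/3)*sqrt(3)*7^(2/3)*c/14) + C2*cos(2^(1/3)*sqrt(3)*7^(2/3)*c/14))*exp(-2^(1/3)*7^(2/3)*c/14)


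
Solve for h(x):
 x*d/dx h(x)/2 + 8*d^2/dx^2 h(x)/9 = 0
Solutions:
 h(x) = C1 + C2*erf(3*sqrt(2)*x/8)


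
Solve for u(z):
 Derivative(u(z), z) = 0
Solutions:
 u(z) = C1


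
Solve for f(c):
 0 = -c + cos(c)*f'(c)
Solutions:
 f(c) = C1 + Integral(c/cos(c), c)


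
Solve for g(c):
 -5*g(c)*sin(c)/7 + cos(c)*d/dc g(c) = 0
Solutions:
 g(c) = C1/cos(c)^(5/7)


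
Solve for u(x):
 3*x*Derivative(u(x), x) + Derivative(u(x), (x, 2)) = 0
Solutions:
 u(x) = C1 + C2*erf(sqrt(6)*x/2)


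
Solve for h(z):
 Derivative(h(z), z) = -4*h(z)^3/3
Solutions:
 h(z) = -sqrt(6)*sqrt(-1/(C1 - 4*z))/2
 h(z) = sqrt(6)*sqrt(-1/(C1 - 4*z))/2


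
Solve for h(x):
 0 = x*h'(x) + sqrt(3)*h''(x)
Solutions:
 h(x) = C1 + C2*erf(sqrt(2)*3^(3/4)*x/6)


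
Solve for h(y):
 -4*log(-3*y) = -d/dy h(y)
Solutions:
 h(y) = C1 + 4*y*log(-y) + 4*y*(-1 + log(3))


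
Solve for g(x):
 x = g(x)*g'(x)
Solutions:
 g(x) = -sqrt(C1 + x^2)
 g(x) = sqrt(C1 + x^2)


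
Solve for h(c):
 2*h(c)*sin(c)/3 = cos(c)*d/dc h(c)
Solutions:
 h(c) = C1/cos(c)^(2/3)


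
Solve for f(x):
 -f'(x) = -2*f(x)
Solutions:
 f(x) = C1*exp(2*x)


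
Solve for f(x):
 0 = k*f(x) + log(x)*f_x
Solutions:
 f(x) = C1*exp(-k*li(x))


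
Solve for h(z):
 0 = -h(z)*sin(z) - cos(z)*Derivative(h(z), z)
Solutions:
 h(z) = C1*cos(z)


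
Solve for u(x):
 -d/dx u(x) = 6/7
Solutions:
 u(x) = C1 - 6*x/7


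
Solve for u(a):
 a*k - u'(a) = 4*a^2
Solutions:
 u(a) = C1 - 4*a^3/3 + a^2*k/2


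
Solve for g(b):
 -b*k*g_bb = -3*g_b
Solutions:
 g(b) = C1 + b^(((re(k) + 3)*re(k) + im(k)^2)/(re(k)^2 + im(k)^2))*(C2*sin(3*log(b)*Abs(im(k))/(re(k)^2 + im(k)^2)) + C3*cos(3*log(b)*im(k)/(re(k)^2 + im(k)^2)))


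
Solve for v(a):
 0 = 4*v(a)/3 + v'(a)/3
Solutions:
 v(a) = C1*exp(-4*a)


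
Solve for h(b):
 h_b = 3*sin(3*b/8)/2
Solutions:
 h(b) = C1 - 4*cos(3*b/8)


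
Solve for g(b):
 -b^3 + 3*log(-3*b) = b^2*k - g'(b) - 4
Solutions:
 g(b) = C1 + b^4/4 + b^3*k/3 - 3*b*log(-b) + b*(-3*log(3) - 1)


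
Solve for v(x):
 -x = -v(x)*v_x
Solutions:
 v(x) = -sqrt(C1 + x^2)
 v(x) = sqrt(C1 + x^2)


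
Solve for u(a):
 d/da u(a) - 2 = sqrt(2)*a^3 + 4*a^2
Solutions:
 u(a) = C1 + sqrt(2)*a^4/4 + 4*a^3/3 + 2*a


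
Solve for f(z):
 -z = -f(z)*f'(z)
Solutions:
 f(z) = -sqrt(C1 + z^2)
 f(z) = sqrt(C1 + z^2)


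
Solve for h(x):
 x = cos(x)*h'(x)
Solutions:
 h(x) = C1 + Integral(x/cos(x), x)


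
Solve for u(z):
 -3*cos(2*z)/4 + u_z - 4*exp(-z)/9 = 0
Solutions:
 u(z) = C1 + 3*sin(2*z)/8 - 4*exp(-z)/9


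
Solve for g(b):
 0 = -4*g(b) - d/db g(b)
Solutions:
 g(b) = C1*exp(-4*b)


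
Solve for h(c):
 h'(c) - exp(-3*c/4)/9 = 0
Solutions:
 h(c) = C1 - 4*exp(-3*c/4)/27


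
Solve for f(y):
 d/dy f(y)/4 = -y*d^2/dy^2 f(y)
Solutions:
 f(y) = C1 + C2*y^(3/4)


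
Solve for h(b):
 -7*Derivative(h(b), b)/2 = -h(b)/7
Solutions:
 h(b) = C1*exp(2*b/49)


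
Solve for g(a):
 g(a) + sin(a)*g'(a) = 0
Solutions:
 g(a) = C1*sqrt(cos(a) + 1)/sqrt(cos(a) - 1)


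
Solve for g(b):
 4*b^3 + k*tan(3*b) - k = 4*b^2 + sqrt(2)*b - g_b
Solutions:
 g(b) = C1 - b^4 + 4*b^3/3 + sqrt(2)*b^2/2 + b*k + k*log(cos(3*b))/3


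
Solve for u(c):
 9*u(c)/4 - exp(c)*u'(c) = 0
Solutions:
 u(c) = C1*exp(-9*exp(-c)/4)


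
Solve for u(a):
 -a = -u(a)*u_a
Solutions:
 u(a) = -sqrt(C1 + a^2)
 u(a) = sqrt(C1 + a^2)


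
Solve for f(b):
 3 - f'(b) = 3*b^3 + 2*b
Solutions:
 f(b) = C1 - 3*b^4/4 - b^2 + 3*b


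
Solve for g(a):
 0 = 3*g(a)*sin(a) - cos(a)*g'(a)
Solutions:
 g(a) = C1/cos(a)^3


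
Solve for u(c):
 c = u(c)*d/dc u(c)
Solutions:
 u(c) = -sqrt(C1 + c^2)
 u(c) = sqrt(C1 + c^2)


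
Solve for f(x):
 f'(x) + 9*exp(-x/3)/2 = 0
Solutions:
 f(x) = C1 + 27*exp(-x/3)/2


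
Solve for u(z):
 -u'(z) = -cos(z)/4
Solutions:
 u(z) = C1 + sin(z)/4


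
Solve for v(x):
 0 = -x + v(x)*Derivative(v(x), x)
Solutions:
 v(x) = -sqrt(C1 + x^2)
 v(x) = sqrt(C1 + x^2)


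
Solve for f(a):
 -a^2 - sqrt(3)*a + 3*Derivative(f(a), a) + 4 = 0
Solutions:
 f(a) = C1 + a^3/9 + sqrt(3)*a^2/6 - 4*a/3


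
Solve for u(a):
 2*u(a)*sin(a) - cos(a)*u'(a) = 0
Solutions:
 u(a) = C1/cos(a)^2


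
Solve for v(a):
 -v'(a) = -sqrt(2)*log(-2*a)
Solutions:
 v(a) = C1 + sqrt(2)*a*log(-a) + sqrt(2)*a*(-1 + log(2))


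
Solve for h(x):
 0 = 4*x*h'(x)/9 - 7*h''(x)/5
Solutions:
 h(x) = C1 + C2*erfi(sqrt(70)*x/21)


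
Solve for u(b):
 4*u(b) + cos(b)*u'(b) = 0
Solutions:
 u(b) = C1*(sin(b)^2 - 2*sin(b) + 1)/(sin(b)^2 + 2*sin(b) + 1)


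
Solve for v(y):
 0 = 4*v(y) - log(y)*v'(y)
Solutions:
 v(y) = C1*exp(4*li(y))


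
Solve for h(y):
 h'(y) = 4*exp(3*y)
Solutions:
 h(y) = C1 + 4*exp(3*y)/3


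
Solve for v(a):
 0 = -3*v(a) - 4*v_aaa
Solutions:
 v(a) = C3*exp(-6^(1/3)*a/2) + (C1*sin(2^(1/3)*3^(5/6)*a/4) + C2*cos(2^(1/3)*3^(5/6)*a/4))*exp(6^(1/3)*a/4)


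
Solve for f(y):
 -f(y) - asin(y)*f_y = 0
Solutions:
 f(y) = C1*exp(-Integral(1/asin(y), y))


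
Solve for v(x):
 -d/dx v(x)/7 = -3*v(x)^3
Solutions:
 v(x) = -sqrt(2)*sqrt(-1/(C1 + 21*x))/2
 v(x) = sqrt(2)*sqrt(-1/(C1 + 21*x))/2


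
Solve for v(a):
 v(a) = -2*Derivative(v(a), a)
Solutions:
 v(a) = C1*exp(-a/2)


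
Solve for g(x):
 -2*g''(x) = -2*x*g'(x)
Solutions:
 g(x) = C1 + C2*erfi(sqrt(2)*x/2)


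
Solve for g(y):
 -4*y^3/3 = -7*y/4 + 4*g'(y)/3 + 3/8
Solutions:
 g(y) = C1 - y^4/4 + 21*y^2/32 - 9*y/32


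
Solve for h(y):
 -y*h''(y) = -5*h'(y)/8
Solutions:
 h(y) = C1 + C2*y^(13/8)


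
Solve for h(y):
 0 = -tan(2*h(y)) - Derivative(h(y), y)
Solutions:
 h(y) = -asin(C1*exp(-2*y))/2 + pi/2
 h(y) = asin(C1*exp(-2*y))/2


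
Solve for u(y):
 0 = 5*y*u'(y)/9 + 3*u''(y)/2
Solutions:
 u(y) = C1 + C2*erf(sqrt(15)*y/9)


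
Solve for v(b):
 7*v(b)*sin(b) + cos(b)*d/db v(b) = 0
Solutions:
 v(b) = C1*cos(b)^7


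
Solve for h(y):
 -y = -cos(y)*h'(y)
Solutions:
 h(y) = C1 + Integral(y/cos(y), y)


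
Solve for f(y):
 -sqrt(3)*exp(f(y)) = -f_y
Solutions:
 f(y) = log(-1/(C1 + sqrt(3)*y))


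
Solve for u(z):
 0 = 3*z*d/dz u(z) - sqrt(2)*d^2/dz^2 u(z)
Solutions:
 u(z) = C1 + C2*erfi(2^(1/4)*sqrt(3)*z/2)


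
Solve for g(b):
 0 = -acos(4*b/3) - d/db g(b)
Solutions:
 g(b) = C1 - b*acos(4*b/3) + sqrt(9 - 16*b^2)/4


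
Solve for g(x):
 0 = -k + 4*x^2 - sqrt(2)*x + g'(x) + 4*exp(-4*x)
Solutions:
 g(x) = C1 + k*x - 4*x^3/3 + sqrt(2)*x^2/2 + exp(-4*x)


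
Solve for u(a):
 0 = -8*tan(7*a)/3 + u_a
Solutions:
 u(a) = C1 - 8*log(cos(7*a))/21


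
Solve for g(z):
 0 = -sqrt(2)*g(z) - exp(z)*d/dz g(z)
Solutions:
 g(z) = C1*exp(sqrt(2)*exp(-z))


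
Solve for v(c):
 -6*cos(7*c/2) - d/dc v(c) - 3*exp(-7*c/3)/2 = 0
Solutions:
 v(c) = C1 - 12*sin(7*c/2)/7 + 9*exp(-7*c/3)/14


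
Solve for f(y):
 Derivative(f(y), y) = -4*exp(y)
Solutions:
 f(y) = C1 - 4*exp(y)


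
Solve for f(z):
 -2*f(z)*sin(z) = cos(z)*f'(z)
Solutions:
 f(z) = C1*cos(z)^2


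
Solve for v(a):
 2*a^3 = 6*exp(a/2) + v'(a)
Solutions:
 v(a) = C1 + a^4/2 - 12*exp(a/2)


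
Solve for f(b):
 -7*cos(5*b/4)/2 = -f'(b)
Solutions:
 f(b) = C1 + 14*sin(5*b/4)/5


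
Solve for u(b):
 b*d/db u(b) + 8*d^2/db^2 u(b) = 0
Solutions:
 u(b) = C1 + C2*erf(b/4)


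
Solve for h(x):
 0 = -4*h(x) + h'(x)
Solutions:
 h(x) = C1*exp(4*x)


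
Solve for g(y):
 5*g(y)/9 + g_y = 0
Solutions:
 g(y) = C1*exp(-5*y/9)


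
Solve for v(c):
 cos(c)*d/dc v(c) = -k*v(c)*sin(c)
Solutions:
 v(c) = C1*exp(k*log(cos(c)))


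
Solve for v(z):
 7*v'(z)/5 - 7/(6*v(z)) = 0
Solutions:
 v(z) = -sqrt(C1 + 15*z)/3
 v(z) = sqrt(C1 + 15*z)/3


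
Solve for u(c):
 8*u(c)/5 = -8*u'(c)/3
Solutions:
 u(c) = C1*exp(-3*c/5)


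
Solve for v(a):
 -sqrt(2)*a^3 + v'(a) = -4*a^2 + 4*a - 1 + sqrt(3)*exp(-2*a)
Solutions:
 v(a) = C1 + sqrt(2)*a^4/4 - 4*a^3/3 + 2*a^2 - a - sqrt(3)*exp(-2*a)/2


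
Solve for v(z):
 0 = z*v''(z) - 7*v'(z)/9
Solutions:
 v(z) = C1 + C2*z^(16/9)


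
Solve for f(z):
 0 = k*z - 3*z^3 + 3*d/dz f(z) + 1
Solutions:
 f(z) = C1 - k*z^2/6 + z^4/4 - z/3


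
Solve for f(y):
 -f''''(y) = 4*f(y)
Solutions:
 f(y) = (C1*sin(y) + C2*cos(y))*exp(-y) + (C3*sin(y) + C4*cos(y))*exp(y)


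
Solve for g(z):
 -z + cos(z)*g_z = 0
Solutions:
 g(z) = C1 + Integral(z/cos(z), z)


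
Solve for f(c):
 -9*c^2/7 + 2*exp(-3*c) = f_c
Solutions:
 f(c) = C1 - 3*c^3/7 - 2*exp(-3*c)/3


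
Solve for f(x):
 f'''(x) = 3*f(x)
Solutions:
 f(x) = C3*exp(3^(1/3)*x) + (C1*sin(3^(5/6)*x/2) + C2*cos(3^(5/6)*x/2))*exp(-3^(1/3)*x/2)


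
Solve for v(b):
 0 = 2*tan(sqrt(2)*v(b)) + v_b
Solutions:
 v(b) = sqrt(2)*(pi - asin(C1*exp(-2*sqrt(2)*b)))/2
 v(b) = sqrt(2)*asin(C1*exp(-2*sqrt(2)*b))/2


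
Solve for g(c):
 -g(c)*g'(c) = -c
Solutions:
 g(c) = -sqrt(C1 + c^2)
 g(c) = sqrt(C1 + c^2)


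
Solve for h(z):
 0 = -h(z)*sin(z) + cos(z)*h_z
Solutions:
 h(z) = C1/cos(z)


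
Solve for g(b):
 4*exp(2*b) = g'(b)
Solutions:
 g(b) = C1 + 2*exp(2*b)


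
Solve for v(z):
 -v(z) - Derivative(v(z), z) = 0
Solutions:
 v(z) = C1*exp(-z)


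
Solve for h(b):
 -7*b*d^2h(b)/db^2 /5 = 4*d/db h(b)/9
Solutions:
 h(b) = C1 + C2*b^(43/63)


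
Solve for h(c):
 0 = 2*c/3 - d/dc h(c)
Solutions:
 h(c) = C1 + c^2/3


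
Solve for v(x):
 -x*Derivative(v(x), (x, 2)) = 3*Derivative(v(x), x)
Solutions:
 v(x) = C1 + C2/x^2


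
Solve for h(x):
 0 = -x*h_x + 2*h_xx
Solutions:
 h(x) = C1 + C2*erfi(x/2)


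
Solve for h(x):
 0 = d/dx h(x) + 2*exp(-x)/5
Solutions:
 h(x) = C1 + 2*exp(-x)/5


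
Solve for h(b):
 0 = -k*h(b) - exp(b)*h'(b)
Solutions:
 h(b) = C1*exp(k*exp(-b))


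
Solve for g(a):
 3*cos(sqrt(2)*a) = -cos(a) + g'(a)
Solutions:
 g(a) = C1 + sin(a) + 3*sqrt(2)*sin(sqrt(2)*a)/2


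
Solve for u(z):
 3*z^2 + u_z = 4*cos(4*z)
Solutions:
 u(z) = C1 - z^3 + sin(4*z)


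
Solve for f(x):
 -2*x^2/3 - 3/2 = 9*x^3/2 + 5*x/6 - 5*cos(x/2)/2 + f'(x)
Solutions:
 f(x) = C1 - 9*x^4/8 - 2*x^3/9 - 5*x^2/12 - 3*x/2 + 5*sin(x/2)


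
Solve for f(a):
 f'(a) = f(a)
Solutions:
 f(a) = C1*exp(a)


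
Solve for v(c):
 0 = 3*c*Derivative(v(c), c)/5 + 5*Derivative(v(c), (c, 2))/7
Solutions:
 v(c) = C1 + C2*erf(sqrt(42)*c/10)


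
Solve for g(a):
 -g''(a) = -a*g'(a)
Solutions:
 g(a) = C1 + C2*erfi(sqrt(2)*a/2)


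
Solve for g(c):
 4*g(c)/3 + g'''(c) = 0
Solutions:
 g(c) = C3*exp(-6^(2/3)*c/3) + (C1*sin(2^(2/3)*3^(1/6)*c/2) + C2*cos(2^(2/3)*3^(1/6)*c/2))*exp(6^(2/3)*c/6)


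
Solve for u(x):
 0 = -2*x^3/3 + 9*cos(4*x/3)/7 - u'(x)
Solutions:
 u(x) = C1 - x^4/6 + 27*sin(4*x/3)/28


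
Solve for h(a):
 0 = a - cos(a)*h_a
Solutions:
 h(a) = C1 + Integral(a/cos(a), a)


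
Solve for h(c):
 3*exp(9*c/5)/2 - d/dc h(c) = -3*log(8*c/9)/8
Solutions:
 h(c) = C1 + 3*c*log(c)/8 + 3*c*(-2*log(3) - 1 + 3*log(2))/8 + 5*exp(9*c/5)/6


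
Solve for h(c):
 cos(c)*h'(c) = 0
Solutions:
 h(c) = C1


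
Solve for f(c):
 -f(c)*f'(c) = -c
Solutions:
 f(c) = -sqrt(C1 + c^2)
 f(c) = sqrt(C1 + c^2)


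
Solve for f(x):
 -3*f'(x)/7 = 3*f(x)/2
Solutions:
 f(x) = C1*exp(-7*x/2)


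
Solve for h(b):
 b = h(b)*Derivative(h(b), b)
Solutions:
 h(b) = -sqrt(C1 + b^2)
 h(b) = sqrt(C1 + b^2)


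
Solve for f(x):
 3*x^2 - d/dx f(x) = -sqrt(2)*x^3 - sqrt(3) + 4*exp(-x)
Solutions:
 f(x) = C1 + sqrt(2)*x^4/4 + x^3 + sqrt(3)*x + 4*exp(-x)


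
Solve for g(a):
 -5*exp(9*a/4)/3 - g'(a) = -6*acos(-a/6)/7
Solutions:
 g(a) = C1 + 6*a*acos(-a/6)/7 + 6*sqrt(36 - a^2)/7 - 20*exp(9*a/4)/27


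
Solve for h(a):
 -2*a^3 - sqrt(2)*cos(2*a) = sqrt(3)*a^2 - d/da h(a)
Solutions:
 h(a) = C1 + a^4/2 + sqrt(3)*a^3/3 + sqrt(2)*sin(2*a)/2


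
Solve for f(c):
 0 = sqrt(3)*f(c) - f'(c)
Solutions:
 f(c) = C1*exp(sqrt(3)*c)


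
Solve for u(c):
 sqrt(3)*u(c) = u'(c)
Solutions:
 u(c) = C1*exp(sqrt(3)*c)


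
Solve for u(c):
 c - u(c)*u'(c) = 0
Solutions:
 u(c) = -sqrt(C1 + c^2)
 u(c) = sqrt(C1 + c^2)


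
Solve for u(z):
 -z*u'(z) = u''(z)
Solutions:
 u(z) = C1 + C2*erf(sqrt(2)*z/2)


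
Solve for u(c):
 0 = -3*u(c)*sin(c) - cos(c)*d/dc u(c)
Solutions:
 u(c) = C1*cos(c)^3


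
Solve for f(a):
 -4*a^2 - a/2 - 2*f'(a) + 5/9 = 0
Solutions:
 f(a) = C1 - 2*a^3/3 - a^2/8 + 5*a/18


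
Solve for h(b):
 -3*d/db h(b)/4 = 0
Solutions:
 h(b) = C1


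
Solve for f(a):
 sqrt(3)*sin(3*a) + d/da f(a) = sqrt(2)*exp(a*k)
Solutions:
 f(a) = C1 + sqrt(3)*cos(3*a)/3 + sqrt(2)*exp(a*k)/k


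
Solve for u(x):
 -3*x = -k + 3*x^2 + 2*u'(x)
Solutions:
 u(x) = C1 + k*x/2 - x^3/2 - 3*x^2/4


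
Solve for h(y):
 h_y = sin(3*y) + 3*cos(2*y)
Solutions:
 h(y) = C1 + 3*sin(2*y)/2 - cos(3*y)/3


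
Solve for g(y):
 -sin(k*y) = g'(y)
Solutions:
 g(y) = C1 + cos(k*y)/k


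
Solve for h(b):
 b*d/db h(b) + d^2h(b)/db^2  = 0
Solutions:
 h(b) = C1 + C2*erf(sqrt(2)*b/2)


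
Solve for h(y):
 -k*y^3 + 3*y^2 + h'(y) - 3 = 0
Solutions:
 h(y) = C1 + k*y^4/4 - y^3 + 3*y


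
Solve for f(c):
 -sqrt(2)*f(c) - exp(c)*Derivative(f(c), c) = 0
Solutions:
 f(c) = C1*exp(sqrt(2)*exp(-c))


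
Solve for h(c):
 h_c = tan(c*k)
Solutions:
 h(c) = C1 + Piecewise((-log(cos(c*k))/k, Ne(k, 0)), (0, True))


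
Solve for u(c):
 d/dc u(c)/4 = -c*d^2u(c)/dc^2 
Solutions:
 u(c) = C1 + C2*c^(3/4)


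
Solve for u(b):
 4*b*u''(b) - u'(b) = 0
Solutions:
 u(b) = C1 + C2*b^(5/4)


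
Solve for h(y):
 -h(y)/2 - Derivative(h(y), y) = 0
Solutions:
 h(y) = C1*exp(-y/2)


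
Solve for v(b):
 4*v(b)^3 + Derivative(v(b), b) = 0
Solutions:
 v(b) = -sqrt(2)*sqrt(-1/(C1 - 4*b))/2
 v(b) = sqrt(2)*sqrt(-1/(C1 - 4*b))/2


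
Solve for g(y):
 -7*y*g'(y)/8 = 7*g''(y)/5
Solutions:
 g(y) = C1 + C2*erf(sqrt(5)*y/4)


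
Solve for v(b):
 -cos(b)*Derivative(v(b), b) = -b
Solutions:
 v(b) = C1 + Integral(b/cos(b), b)


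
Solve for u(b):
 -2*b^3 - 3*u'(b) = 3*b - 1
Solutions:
 u(b) = C1 - b^4/6 - b^2/2 + b/3


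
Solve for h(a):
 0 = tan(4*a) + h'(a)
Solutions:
 h(a) = C1 + log(cos(4*a))/4


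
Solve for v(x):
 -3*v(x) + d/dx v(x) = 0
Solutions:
 v(x) = C1*exp(3*x)


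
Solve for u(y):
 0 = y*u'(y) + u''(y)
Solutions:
 u(y) = C1 + C2*erf(sqrt(2)*y/2)


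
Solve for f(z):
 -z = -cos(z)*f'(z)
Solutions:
 f(z) = C1 + Integral(z/cos(z), z)


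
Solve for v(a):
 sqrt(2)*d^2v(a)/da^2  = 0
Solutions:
 v(a) = C1 + C2*a


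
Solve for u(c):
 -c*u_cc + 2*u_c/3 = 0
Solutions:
 u(c) = C1 + C2*c^(5/3)


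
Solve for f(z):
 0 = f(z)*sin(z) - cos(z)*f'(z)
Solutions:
 f(z) = C1/cos(z)


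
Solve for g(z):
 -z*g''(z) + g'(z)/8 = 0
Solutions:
 g(z) = C1 + C2*z^(9/8)


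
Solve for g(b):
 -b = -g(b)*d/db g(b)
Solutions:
 g(b) = -sqrt(C1 + b^2)
 g(b) = sqrt(C1 + b^2)


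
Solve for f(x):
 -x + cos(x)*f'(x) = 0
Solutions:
 f(x) = C1 + Integral(x/cos(x), x)


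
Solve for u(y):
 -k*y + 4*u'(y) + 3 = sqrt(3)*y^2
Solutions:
 u(y) = C1 + k*y^2/8 + sqrt(3)*y^3/12 - 3*y/4


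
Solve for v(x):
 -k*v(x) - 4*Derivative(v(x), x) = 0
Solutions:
 v(x) = C1*exp(-k*x/4)


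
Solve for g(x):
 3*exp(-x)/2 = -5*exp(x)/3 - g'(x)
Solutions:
 g(x) = C1 - 5*exp(x)/3 + 3*exp(-x)/2


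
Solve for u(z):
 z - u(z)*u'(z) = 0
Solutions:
 u(z) = -sqrt(C1 + z^2)
 u(z) = sqrt(C1 + z^2)


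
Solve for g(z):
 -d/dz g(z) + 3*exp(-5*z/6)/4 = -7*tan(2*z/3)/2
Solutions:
 g(z) = C1 + 21*log(tan(2*z/3)^2 + 1)/8 - 9*exp(-5*z/6)/10


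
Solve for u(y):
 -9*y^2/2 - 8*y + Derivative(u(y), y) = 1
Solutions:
 u(y) = C1 + 3*y^3/2 + 4*y^2 + y


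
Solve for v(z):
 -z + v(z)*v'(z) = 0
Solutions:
 v(z) = -sqrt(C1 + z^2)
 v(z) = sqrt(C1 + z^2)


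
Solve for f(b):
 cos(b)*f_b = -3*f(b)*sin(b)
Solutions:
 f(b) = C1*cos(b)^3


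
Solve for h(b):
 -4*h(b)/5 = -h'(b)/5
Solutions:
 h(b) = C1*exp(4*b)


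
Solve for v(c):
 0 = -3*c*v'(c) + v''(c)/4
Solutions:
 v(c) = C1 + C2*erfi(sqrt(6)*c)


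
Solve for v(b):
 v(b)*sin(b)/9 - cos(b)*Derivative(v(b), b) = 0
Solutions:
 v(b) = C1/cos(b)^(1/9)


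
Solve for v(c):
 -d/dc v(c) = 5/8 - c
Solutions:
 v(c) = C1 + c^2/2 - 5*c/8


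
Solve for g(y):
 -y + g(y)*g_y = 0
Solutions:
 g(y) = -sqrt(C1 + y^2)
 g(y) = sqrt(C1 + y^2)


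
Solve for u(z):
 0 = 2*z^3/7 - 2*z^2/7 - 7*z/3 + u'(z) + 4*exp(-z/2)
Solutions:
 u(z) = C1 - z^4/14 + 2*z^3/21 + 7*z^2/6 + 8*exp(-z/2)


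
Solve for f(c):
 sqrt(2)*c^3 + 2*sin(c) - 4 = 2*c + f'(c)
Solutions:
 f(c) = C1 + sqrt(2)*c^4/4 - c^2 - 4*c - 2*cos(c)


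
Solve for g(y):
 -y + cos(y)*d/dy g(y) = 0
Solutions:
 g(y) = C1 + Integral(y/cos(y), y)


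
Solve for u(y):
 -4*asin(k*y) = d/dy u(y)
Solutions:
 u(y) = C1 - 4*Piecewise((y*asin(k*y) + sqrt(-k^2*y^2 + 1)/k, Ne(k, 0)), (0, True))


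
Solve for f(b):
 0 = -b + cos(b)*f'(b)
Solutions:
 f(b) = C1 + Integral(b/cos(b), b)


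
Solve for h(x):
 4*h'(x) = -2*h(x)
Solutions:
 h(x) = C1*exp(-x/2)


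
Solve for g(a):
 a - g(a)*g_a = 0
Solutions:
 g(a) = -sqrt(C1 + a^2)
 g(a) = sqrt(C1 + a^2)


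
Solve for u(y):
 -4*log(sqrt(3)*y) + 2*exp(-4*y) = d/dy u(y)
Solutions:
 u(y) = C1 - 4*y*log(y) + 2*y*(2 - log(3)) - exp(-4*y)/2


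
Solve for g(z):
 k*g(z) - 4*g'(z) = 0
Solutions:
 g(z) = C1*exp(k*z/4)


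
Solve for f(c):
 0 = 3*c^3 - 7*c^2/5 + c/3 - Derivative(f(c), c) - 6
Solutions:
 f(c) = C1 + 3*c^4/4 - 7*c^3/15 + c^2/6 - 6*c


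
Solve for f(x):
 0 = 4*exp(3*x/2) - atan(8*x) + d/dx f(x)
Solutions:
 f(x) = C1 + x*atan(8*x) - 8*exp(3*x/2)/3 - log(64*x^2 + 1)/16


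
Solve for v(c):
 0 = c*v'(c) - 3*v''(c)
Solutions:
 v(c) = C1 + C2*erfi(sqrt(6)*c/6)


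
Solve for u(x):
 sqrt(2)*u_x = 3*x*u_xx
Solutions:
 u(x) = C1 + C2*x^(sqrt(2)/3 + 1)


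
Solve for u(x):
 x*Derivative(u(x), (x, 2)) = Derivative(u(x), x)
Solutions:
 u(x) = C1 + C2*x^2


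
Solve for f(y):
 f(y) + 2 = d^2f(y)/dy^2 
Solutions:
 f(y) = C1*exp(-y) + C2*exp(y) - 2


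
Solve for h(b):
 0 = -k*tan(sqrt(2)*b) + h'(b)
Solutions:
 h(b) = C1 - sqrt(2)*k*log(cos(sqrt(2)*b))/2


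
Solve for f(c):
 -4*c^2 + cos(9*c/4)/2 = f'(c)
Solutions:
 f(c) = C1 - 4*c^3/3 + 2*sin(9*c/4)/9


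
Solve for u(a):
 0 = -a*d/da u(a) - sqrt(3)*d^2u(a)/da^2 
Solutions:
 u(a) = C1 + C2*erf(sqrt(2)*3^(3/4)*a/6)


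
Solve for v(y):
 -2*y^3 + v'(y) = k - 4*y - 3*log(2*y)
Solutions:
 v(y) = C1 + k*y + y^4/2 - 2*y^2 - 3*y*log(y) - y*log(8) + 3*y


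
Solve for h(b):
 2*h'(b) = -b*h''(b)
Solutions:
 h(b) = C1 + C2/b


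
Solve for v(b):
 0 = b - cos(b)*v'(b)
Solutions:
 v(b) = C1 + Integral(b/cos(b), b)


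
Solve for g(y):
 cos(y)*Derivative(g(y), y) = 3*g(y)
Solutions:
 g(y) = C1*(sin(y) + 1)^(3/2)/(sin(y) - 1)^(3/2)


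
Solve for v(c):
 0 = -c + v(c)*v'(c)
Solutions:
 v(c) = -sqrt(C1 + c^2)
 v(c) = sqrt(C1 + c^2)


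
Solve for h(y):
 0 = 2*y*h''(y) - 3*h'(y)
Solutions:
 h(y) = C1 + C2*y^(5/2)


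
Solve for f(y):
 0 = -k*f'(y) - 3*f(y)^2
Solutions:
 f(y) = k/(C1*k + 3*y)


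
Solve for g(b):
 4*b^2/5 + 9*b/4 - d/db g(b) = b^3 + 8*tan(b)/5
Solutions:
 g(b) = C1 - b^4/4 + 4*b^3/15 + 9*b^2/8 + 8*log(cos(b))/5


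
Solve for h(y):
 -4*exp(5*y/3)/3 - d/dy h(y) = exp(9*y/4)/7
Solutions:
 h(y) = C1 - 4*exp(9*y/4)/63 - 4*exp(5*y/3)/5


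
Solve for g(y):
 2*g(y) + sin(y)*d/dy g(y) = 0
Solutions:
 g(y) = C1*(cos(y) + 1)/(cos(y) - 1)


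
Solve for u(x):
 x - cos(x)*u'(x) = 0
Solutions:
 u(x) = C1 + Integral(x/cos(x), x)


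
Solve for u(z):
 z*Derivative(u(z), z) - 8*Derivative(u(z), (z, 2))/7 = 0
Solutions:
 u(z) = C1 + C2*erfi(sqrt(7)*z/4)


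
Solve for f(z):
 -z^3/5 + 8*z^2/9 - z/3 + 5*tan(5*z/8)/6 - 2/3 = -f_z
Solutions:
 f(z) = C1 + z^4/20 - 8*z^3/27 + z^2/6 + 2*z/3 + 4*log(cos(5*z/8))/3


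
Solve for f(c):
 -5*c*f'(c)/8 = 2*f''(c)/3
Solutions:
 f(c) = C1 + C2*erf(sqrt(30)*c/8)


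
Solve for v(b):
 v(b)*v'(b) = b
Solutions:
 v(b) = -sqrt(C1 + b^2)
 v(b) = sqrt(C1 + b^2)


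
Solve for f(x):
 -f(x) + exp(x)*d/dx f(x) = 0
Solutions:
 f(x) = C1*exp(-exp(-x))


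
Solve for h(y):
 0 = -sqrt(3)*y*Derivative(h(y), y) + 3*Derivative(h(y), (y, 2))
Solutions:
 h(y) = C1 + C2*erfi(sqrt(2)*3^(3/4)*y/6)


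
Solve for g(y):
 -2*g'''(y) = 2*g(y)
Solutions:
 g(y) = C3*exp(-y) + (C1*sin(sqrt(3)*y/2) + C2*cos(sqrt(3)*y/2))*exp(y/2)


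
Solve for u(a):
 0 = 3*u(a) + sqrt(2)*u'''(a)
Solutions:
 u(a) = C3*exp(-2^(5/6)*3^(1/3)*a/2) + (C1*sin(6^(5/6)*a/4) + C2*cos(6^(5/6)*a/4))*exp(2^(5/6)*3^(1/3)*a/4)


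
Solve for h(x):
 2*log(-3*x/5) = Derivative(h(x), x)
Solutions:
 h(x) = C1 + 2*x*log(-x) + 2*x*(-log(5) - 1 + log(3))


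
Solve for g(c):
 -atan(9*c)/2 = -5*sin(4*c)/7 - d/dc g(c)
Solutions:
 g(c) = C1 + c*atan(9*c)/2 - log(81*c^2 + 1)/36 + 5*cos(4*c)/28


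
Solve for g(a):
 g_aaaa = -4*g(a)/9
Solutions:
 g(a) = (C1*sin(sqrt(3)*a/3) + C2*cos(sqrt(3)*a/3))*exp(-sqrt(3)*a/3) + (C3*sin(sqrt(3)*a/3) + C4*cos(sqrt(3)*a/3))*exp(sqrt(3)*a/3)


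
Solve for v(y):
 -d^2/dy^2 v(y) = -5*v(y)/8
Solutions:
 v(y) = C1*exp(-sqrt(10)*y/4) + C2*exp(sqrt(10)*y/4)


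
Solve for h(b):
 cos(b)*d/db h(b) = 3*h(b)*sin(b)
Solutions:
 h(b) = C1/cos(b)^3


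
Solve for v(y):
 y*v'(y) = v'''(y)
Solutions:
 v(y) = C1 + Integral(C2*airyai(y) + C3*airybi(y), y)


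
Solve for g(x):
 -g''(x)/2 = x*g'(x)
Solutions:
 g(x) = C1 + C2*erf(x)


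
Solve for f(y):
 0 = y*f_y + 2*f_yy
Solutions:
 f(y) = C1 + C2*erf(y/2)


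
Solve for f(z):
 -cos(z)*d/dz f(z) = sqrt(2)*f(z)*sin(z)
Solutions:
 f(z) = C1*cos(z)^(sqrt(2))


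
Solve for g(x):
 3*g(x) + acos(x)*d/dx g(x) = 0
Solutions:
 g(x) = C1*exp(-3*Integral(1/acos(x), x))


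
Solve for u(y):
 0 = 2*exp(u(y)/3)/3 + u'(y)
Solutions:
 u(y) = 3*log(1/(C1 + 2*y)) + 6*log(3)


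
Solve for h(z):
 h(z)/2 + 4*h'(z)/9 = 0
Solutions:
 h(z) = C1*exp(-9*z/8)


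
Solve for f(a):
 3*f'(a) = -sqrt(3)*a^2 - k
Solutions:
 f(a) = C1 - sqrt(3)*a^3/9 - a*k/3


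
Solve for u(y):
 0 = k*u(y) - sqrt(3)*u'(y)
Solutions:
 u(y) = C1*exp(sqrt(3)*k*y/3)


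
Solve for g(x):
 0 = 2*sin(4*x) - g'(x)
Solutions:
 g(x) = C1 - cos(4*x)/2


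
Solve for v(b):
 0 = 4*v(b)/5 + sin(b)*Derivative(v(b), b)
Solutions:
 v(b) = C1*(cos(b) + 1)^(2/5)/(cos(b) - 1)^(2/5)


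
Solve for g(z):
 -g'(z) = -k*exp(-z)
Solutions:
 g(z) = C1 - k*exp(-z)


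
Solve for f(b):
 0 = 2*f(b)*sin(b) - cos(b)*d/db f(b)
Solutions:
 f(b) = C1/cos(b)^2


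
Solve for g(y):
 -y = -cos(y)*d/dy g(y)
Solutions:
 g(y) = C1 + Integral(y/cos(y), y)
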